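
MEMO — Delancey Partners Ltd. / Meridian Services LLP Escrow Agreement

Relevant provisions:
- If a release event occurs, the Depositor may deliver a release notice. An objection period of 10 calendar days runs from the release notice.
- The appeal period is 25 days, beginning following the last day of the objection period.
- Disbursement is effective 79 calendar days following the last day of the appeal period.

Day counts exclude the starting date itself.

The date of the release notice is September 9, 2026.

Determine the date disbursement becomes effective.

The last day of the objection period: 10 calendar days after September 9, 2026 is September 19, 2026.
The last day of the appeal period: September 19, 2026 + 25 days = October 14, 2026.
Adding 79 calendar days to October 14, 2026 gives January 1, 2027, which is the date disbursement becomes effective.

January 1, 2027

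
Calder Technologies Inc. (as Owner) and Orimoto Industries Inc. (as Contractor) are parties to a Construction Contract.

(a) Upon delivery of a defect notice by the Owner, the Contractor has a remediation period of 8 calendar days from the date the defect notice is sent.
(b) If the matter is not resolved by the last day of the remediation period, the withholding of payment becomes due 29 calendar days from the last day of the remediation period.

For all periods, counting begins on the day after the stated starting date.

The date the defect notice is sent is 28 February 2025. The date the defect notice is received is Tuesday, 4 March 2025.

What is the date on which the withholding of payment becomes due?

The last day of the remediation period: 8 calendar days after 28 February 2025 is 8 March 2025.
The date on which the withholding of payment becomes due: 8 March 2025 + 29 days = 6 April 2025.

6 April 2025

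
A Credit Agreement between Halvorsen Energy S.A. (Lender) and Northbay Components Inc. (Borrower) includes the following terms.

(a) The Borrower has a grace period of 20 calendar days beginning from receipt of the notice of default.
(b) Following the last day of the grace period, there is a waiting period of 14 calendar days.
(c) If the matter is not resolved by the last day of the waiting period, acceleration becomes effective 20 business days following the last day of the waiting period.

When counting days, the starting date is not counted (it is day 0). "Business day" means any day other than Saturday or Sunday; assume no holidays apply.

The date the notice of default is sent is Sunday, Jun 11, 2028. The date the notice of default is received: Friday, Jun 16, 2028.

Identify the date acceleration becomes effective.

Adding 20 calendar days to Jun 16, 2028 gives Jul 6, 2028, which is the last day of the grace period.
The last day of the waiting period: 14 calendar days after Jul 6, 2028 is Jul 20, 2028.
The date acceleration becomes effective: 20 business days after Thursday, Jul 20, 2028, skipping weekends — Jul 21, Jul 24, Jul 25, Jul 26, …, Aug 15, Aug 16, Aug 17 — lands on Thursday, Aug 17, 2028.

Aug 17, 2028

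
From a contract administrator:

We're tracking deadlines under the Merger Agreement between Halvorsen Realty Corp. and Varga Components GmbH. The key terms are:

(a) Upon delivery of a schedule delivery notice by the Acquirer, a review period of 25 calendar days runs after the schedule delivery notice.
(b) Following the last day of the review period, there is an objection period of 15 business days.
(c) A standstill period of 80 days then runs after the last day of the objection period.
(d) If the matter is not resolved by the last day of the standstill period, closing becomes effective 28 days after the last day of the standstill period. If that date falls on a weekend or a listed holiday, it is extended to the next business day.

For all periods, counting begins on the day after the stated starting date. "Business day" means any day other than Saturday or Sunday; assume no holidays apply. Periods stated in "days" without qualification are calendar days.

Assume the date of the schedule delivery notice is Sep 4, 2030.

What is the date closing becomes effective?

Adding 25 calendar days to Sep 4, 2030 gives Sep 29, 2030, which is the last day of the review period.
From Sunday, Sep 29, 2030, 15 business days (Sep 30, Oct 1, Oct 2, Oct 3, …, Oct 16, Oct 17, Oct 18, skipping weekends) brings us to Friday, Oct 18, 2030, which is the last day of the objection period.
Adding 80 calendar days to Oct 18, 2030 gives Jan 6, 2031, which is the last day of the standstill period.
Adding 28 calendar days to Jan 6, 2031 gives Feb 3, 2031, which is the date closing becomes effective. Feb 3, 2031 is a Monday, so no roll-forward applies.

Feb 3, 2031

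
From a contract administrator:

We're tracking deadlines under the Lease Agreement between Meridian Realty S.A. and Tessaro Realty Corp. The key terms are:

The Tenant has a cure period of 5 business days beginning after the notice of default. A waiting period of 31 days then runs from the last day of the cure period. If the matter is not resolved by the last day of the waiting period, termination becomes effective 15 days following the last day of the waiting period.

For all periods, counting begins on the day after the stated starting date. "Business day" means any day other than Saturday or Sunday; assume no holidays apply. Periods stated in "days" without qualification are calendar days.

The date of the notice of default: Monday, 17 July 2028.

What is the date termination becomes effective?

The last day of the cure period: counting 5 business days from Monday, 17 July 2028 (Jul 18, Jul 19, Jul 20, Jul 21, Jul 24, skipping weekends) reaches Monday, 24 July 2028.
The last day of the waiting period: 24 July 2028 + 31 days = 24 August 2028.
Adding 15 calendar days to 24 August 2028 gives 8 September 2028, which is the date termination becomes effective.

8 September 2028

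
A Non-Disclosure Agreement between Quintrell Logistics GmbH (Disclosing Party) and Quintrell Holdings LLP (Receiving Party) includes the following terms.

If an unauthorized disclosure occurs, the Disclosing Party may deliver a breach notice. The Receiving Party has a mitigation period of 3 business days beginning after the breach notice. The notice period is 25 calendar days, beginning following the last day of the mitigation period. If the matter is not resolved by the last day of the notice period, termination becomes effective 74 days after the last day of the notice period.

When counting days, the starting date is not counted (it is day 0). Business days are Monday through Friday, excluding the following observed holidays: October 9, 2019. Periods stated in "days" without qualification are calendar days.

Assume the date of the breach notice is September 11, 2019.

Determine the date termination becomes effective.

December 24, 2019

The last day of the mitigation period: counting 3 business days from Wednesday, September 11, 2019 (Sep 12, Sep 13, Sep 16, skipping weekends) reaches Monday, September 16, 2019.
Adding 25 calendar days to September 16, 2019 gives October 11, 2019, which is the last day of the notice period.
The date termination becomes effective: 74 calendar days after October 11, 2019 is December 24, 2019.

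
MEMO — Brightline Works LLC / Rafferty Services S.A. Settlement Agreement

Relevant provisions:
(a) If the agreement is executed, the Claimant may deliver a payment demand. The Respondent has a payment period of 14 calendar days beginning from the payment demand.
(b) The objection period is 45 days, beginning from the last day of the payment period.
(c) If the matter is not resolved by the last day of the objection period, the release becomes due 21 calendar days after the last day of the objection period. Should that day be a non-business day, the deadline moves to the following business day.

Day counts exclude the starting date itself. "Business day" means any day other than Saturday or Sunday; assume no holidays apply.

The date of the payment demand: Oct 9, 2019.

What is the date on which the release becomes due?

Adding 14 calendar days to Oct 9, 2019 gives Oct 23, 2019, which is the last day of the payment period.
Adding 45 calendar days to Oct 23, 2019 gives Dec 7, 2019, which is the last day of the objection period.
Adding 21 calendar days to Dec 7, 2019 gives Dec 28, 2019, which is the date on which the release becomes due. That falls on a Saturday, so it rolls to the next business day, Monday, Dec 30, 2019.

Dec 30, 2019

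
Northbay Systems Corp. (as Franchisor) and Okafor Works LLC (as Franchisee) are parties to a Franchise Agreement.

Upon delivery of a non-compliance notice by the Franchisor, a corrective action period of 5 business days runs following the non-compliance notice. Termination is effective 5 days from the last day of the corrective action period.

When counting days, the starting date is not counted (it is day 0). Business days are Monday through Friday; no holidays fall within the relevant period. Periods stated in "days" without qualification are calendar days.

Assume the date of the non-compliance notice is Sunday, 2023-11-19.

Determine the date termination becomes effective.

The last day of the corrective action period: 5 business days after Sunday, 2023-11-19, skipping weekends — Nov 20, Nov 21, Nov 22, Nov 23, Nov 24 — lands on Friday, 2023-11-24.
Adding 5 calendar days to 2023-11-24 gives 2023-11-29, which is the date termination becomes effective.

2023-11-29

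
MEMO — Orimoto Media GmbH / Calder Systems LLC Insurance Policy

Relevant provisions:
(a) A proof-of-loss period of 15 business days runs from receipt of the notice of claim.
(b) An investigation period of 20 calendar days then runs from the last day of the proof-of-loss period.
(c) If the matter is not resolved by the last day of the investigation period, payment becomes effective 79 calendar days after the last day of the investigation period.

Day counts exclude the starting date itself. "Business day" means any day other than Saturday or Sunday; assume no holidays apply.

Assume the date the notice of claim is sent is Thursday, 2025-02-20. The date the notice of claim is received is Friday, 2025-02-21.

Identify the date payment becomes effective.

2025-06-21

The last day of the proof-of-loss period: 15 business days after Friday, 2025-02-21, skipping weekends — Feb 24, Feb 25, Feb 26, Feb 27, …, Mar 12, Mar 13, Mar 14 — lands on Friday, 2025-03-14.
Adding 20 calendar days to 2025-03-14 gives 2025-04-03, which is the last day of the investigation period.
The date payment becomes effective: 79 calendar days after 2025-04-03 is 2025-06-21.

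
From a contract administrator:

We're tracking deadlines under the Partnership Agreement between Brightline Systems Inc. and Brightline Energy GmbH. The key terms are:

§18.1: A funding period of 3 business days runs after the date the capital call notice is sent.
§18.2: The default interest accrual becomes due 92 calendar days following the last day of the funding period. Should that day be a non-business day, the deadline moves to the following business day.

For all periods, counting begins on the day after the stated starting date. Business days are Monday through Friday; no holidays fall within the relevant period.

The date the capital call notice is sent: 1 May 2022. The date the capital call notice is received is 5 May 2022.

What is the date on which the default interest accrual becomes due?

The last day of the funding period: counting 3 business days from Sunday, 1 May 2022 (May 2, May 3, May 4, skipping weekends) reaches Wednesday, 4 May 2022.
Adding 92 calendar days to 4 May 2022 gives 4 August 2022, which is the date on which the default interest accrual becomes due. 4 August 2022 is a Thursday, so no roll-forward applies.

4 August 2022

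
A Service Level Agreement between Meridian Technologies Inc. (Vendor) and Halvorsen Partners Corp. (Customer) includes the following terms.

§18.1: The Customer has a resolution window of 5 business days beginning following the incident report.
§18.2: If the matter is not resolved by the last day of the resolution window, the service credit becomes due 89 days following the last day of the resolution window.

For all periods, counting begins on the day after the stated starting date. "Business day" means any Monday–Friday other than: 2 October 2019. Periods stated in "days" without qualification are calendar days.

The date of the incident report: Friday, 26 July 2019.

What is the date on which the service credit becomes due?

30 October 2019

The last day of the resolution window: 5 business days after Friday, 26 July 2019, skipping weekends — Jul 29, Jul 30, Jul 31, Aug 1, Aug 2 — lands on Friday, 2 August 2019.
The date on which the service credit becomes due: 2 August 2019 + 89 days = 30 October 2019.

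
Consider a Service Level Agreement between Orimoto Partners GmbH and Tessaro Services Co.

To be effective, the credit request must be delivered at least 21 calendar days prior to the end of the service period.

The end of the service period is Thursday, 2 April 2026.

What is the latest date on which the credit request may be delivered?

12 March 2026

2 April 2026 minus 21 days is 12 March 2026.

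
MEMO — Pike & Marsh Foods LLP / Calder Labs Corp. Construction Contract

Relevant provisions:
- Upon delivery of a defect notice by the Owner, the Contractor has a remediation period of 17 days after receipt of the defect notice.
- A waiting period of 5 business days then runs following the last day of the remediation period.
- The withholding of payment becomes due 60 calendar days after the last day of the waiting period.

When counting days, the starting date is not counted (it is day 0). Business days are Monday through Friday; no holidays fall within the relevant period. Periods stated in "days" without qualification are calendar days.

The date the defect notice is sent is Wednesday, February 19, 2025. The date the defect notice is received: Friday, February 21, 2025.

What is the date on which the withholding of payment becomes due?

Adding 17 calendar days to February 21, 2025 gives March 10, 2025, which is the last day of the remediation period.
From Monday, March 10, 2025, 5 business days (Mar 11, Mar 12, Mar 13, Mar 14, Mar 17, skipping weekends) brings us to Monday, March 17, 2025, which is the last day of the waiting period.
Adding 60 calendar days to March 17, 2025 gives May 16, 2025, which is the date on which the withholding of payment becomes due.

May 16, 2025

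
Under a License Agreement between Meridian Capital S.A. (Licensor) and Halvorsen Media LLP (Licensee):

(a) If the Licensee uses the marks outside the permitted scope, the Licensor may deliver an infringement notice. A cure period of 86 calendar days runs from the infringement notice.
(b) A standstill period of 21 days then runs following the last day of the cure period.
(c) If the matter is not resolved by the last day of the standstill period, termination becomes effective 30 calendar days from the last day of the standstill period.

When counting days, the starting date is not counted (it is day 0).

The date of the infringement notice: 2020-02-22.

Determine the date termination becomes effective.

2020-07-08

Adding 86 calendar days to 2020-02-22 gives 2020-05-18, which is the last day of the cure period.
Adding 21 calendar days to 2020-05-18 gives 2020-06-08, which is the last day of the standstill period.
The date termination becomes effective: 30 calendar days after 2020-06-08 is 2020-07-08.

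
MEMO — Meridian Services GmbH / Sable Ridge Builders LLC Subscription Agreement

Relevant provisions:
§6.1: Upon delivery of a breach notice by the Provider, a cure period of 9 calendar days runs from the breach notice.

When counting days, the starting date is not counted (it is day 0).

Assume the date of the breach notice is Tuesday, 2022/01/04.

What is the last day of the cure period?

2022/01/13

Adding 9 calendar days to 2022/01/04 gives 2022/01/13, which is the last day of the cure period.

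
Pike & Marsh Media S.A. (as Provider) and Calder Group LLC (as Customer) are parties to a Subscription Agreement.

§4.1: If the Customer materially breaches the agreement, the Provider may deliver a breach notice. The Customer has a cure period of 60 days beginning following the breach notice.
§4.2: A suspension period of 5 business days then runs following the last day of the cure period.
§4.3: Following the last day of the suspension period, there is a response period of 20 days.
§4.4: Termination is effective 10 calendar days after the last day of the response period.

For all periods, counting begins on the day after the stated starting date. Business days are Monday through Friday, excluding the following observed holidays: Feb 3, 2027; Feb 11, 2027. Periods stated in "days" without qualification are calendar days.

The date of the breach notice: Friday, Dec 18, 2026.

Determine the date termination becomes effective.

The last day of the cure period: 60 calendar days after Dec 18, 2026 is Feb 16, 2027.
The last day of the suspension period: counting 5 business days from Tuesday, Feb 16, 2027 (Feb 17, Feb 18, Feb 19, Feb 22, Feb 23, skipping weekends) reaches Tuesday, Feb 23, 2027.
The last day of the response period: 20 calendar days after Feb 23, 2027 is Mar 15, 2027.
The date termination becomes effective: 10 calendar days after Mar 15, 2027 is Mar 25, 2027.

Mar 25, 2027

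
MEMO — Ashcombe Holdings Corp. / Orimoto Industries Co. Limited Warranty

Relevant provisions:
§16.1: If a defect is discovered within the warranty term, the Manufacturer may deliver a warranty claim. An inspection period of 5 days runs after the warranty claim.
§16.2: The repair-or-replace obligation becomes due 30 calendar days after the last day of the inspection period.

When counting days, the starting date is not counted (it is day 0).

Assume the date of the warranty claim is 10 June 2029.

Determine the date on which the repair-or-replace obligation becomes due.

15 July 2029

Adding 5 calendar days to 10 June 2029 gives 15 June 2029, which is the last day of the inspection period.
The date on which the repair-or-replace obligation becomes due: 30 calendar days after 15 June 2029 is 15 July 2029.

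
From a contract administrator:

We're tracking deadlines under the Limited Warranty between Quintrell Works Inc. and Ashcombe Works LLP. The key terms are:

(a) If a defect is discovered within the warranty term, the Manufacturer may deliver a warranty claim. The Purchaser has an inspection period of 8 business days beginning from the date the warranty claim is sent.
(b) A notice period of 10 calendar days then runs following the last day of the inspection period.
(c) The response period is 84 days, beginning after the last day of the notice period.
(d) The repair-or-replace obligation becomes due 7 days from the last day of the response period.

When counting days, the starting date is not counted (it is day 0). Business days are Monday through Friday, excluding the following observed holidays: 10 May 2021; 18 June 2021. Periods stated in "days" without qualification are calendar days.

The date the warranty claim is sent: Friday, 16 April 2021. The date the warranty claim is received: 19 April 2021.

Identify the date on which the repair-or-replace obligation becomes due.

7 August 2021

The last day of the inspection period: counting 8 business days from Friday, 16 April 2021 (Apr 19, Apr 20, Apr 21, Apr 22, Apr 23, Apr 26, Apr 27, Apr 28, skipping weekends) reaches Wednesday, 28 April 2021.
Adding 10 calendar days to 28 April 2021 gives 8 May 2021, which is the last day of the notice period.
The last day of the response period: 84 calendar days after 8 May 2021 is 31 July 2021.
Adding 7 calendar days to 31 July 2021 gives 7 August 2021, which is the date on which the repair-or-replace obligation becomes due.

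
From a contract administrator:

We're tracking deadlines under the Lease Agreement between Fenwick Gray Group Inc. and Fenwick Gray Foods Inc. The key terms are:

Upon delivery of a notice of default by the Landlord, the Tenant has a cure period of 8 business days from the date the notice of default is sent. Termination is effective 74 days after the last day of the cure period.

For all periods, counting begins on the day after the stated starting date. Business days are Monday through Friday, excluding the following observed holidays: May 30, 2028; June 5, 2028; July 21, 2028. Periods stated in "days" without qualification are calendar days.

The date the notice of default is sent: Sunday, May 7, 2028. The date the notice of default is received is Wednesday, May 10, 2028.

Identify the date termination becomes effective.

The last day of the cure period: 8 business days after Sunday, May 7, 2028, skipping weekends — May 8, May 9, May 10, May 11, May 12, May 15, May 16, May 17 — lands on Wednesday, May 17, 2028.
The date termination becomes effective: 74 calendar days after May 17, 2028 is July 30, 2028.

July 30, 2028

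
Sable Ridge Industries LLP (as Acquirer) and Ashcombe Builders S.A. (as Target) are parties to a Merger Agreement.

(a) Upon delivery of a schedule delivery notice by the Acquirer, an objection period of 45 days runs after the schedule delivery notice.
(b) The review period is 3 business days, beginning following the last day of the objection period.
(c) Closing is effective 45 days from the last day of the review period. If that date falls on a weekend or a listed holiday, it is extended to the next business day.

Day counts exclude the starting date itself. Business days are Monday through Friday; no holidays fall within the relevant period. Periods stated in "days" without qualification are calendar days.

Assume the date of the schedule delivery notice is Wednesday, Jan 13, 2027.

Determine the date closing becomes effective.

Adding 45 calendar days to Jan 13, 2027 gives Feb 27, 2027, which is the last day of the objection period.
The last day of the review period: counting 3 business days from Saturday, Feb 27, 2027 (Mar 1, Mar 2, Mar 3, skipping weekends) reaches Wednesday, Mar 3, 2027.
The date closing becomes effective: Mar 3, 2027 + 45 days = Apr 17, 2027. That falls on a Saturday, so it rolls to the next business day, Monday, Apr 19, 2027.

Apr 19, 2027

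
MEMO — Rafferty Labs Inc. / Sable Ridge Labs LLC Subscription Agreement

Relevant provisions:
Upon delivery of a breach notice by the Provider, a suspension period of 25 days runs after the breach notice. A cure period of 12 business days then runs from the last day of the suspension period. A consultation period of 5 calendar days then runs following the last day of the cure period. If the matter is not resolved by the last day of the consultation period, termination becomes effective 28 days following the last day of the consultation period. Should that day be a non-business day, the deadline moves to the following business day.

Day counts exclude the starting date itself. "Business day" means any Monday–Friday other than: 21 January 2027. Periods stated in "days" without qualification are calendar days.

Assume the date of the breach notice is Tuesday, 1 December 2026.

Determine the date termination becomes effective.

Adding 25 calendar days to 1 December 2026 gives 26 December 2026, which is the last day of the suspension period.
The last day of the cure period: counting 12 business days from Saturday, 26 December 2026 (Dec 28, Dec 29, Dec 30, Dec 31, …, Jan 8, Jan 11, Jan 12, skipping weekends) reaches Tuesday, 12 January 2027.
The last day of the consultation period: 12 January 2027 + 5 days = 17 January 2027.
The date termination becomes effective: 17 January 2027 + 28 days = 14 February 2027. That falls on a Sunday, so it rolls to the next business day, Monday, 15 February 2027.

15 February 2027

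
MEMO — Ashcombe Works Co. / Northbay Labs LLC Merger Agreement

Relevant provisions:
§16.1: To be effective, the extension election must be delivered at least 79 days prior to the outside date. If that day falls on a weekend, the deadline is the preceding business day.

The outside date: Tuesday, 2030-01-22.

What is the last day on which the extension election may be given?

2030-01-22 minus 79 days is 2029-11-04. That is a Sunday, so the deadline moves back to Friday, 2029-11-02.

2029-11-02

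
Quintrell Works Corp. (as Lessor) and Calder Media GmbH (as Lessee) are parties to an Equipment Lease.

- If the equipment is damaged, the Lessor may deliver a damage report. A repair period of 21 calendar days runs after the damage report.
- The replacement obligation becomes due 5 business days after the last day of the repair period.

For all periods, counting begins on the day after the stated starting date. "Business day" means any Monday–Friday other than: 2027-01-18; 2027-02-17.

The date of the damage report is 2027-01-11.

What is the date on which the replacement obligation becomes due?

The last day of the repair period: 21 calendar days after 2027-01-11 is 2027-02-01.
The date on which the replacement obligation becomes due: counting 5 business days from Monday, 2027-02-01 (Feb 2, Feb 3, Feb 4, Feb 5, Feb 8, skipping weekends) reaches Monday, 2027-02-08.

2027-02-08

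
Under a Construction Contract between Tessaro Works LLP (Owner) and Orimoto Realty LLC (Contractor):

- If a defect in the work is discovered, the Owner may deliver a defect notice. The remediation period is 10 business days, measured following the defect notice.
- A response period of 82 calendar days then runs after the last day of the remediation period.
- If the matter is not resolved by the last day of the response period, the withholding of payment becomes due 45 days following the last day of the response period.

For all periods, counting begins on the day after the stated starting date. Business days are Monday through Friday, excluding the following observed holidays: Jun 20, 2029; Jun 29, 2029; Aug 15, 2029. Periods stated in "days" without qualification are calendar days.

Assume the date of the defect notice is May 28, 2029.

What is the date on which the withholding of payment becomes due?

The last day of the remediation period: 10 business days after Monday, May 28, 2029, skipping weekends — May 29, May 30, May 31, Jun 1, Jun 4, Jun 5, Jun 6, Jun 7, Jun 8, Jun 11 — lands on Monday, Jun 11, 2029.
Adding 82 calendar days to Jun 11, 2029 gives Sep 1, 2029, which is the last day of the response period.
The date on which the withholding of payment becomes due: Sep 1, 2029 + 45 days = Oct 16, 2029.

Oct 16, 2029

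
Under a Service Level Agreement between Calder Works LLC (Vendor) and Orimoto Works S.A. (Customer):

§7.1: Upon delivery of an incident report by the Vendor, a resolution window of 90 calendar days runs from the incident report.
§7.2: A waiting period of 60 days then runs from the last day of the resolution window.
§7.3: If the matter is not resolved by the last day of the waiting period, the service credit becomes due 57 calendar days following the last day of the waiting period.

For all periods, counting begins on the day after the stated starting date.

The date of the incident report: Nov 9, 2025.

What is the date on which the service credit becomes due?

Adding 90 calendar days to Nov 9, 2025 gives Feb 7, 2026, which is the last day of the resolution window.
The last day of the waiting period: 60 calendar days after Feb 7, 2026 is Apr 8, 2026.
The date on which the service credit becomes due: Apr 8, 2026 + 57 days = Jun 4, 2026.

Jun 4, 2026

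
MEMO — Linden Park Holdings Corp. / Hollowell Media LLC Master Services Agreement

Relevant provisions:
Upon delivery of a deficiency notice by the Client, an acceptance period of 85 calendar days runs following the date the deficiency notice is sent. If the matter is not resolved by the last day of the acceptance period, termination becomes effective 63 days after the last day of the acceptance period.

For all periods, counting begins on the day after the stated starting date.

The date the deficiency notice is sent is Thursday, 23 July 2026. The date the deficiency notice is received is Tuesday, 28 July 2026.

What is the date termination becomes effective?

The last day of the acceptance period: 85 calendar days after 23 July 2026 is 16 October 2026.
The date termination becomes effective: 16 October 2026 + 63 days = 18 December 2026.

18 December 2026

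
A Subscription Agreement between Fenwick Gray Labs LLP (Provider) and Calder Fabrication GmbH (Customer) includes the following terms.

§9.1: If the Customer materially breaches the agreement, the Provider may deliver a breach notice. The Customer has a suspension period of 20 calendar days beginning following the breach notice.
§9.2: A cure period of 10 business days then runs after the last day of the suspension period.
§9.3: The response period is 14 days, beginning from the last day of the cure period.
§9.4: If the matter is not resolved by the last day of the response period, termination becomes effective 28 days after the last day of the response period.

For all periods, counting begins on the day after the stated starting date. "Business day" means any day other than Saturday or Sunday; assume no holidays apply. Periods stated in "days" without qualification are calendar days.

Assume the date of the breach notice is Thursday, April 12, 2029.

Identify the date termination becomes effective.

June 27, 2029

Adding 20 calendar days to April 12, 2029 gives May 2, 2029, which is the last day of the suspension period.
The last day of the cure period: counting 10 business days from Wednesday, May 2, 2029 (May 3, May 4, May 7, May 8, May 9, May 10, May 11, May 14, May 15, May 16, skipping weekends) reaches Wednesday, May 16, 2029.
The last day of the response period: May 16, 2029 + 14 days = May 30, 2029.
The date termination becomes effective: 28 calendar days after May 30, 2029 is June 27, 2029.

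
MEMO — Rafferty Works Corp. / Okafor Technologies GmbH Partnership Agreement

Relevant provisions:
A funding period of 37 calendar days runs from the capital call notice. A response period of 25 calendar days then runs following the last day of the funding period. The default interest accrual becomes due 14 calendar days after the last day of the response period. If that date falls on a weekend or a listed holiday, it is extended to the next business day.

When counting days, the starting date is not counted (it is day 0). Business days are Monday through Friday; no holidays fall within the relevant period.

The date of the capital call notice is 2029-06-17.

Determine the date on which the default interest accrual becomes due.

2029-09-03

The last day of the funding period: 37 calendar days after 2029-06-17 is 2029-07-24.
The last day of the response period: 2029-07-24 + 25 days = 2029-08-18.
The date on which the default interest accrual becomes due: 2029-08-18 + 14 days = 2029-09-01. That falls on a Saturday, so it rolls to the next business day, Monday, 2029-09-03.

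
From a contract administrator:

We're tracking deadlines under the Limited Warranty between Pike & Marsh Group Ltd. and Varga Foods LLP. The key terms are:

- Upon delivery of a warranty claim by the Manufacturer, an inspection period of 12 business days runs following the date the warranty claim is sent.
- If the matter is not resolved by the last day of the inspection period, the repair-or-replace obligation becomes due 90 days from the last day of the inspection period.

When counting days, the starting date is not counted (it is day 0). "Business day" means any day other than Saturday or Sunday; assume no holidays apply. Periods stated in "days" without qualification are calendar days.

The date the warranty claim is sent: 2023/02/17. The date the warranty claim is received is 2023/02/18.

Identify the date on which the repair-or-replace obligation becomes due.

The last day of the inspection period: 12 business days after Friday, 2023/02/17, skipping weekends — Feb 20, Feb 21, Feb 22, Feb 23, …, Mar 3, Mar 6, Mar 7 — lands on Tuesday, 2023/03/07.
The date on which the repair-or-replace obligation becomes due: 90 calendar days after 2023/03/07 is 2023/06/05.

2023/06/05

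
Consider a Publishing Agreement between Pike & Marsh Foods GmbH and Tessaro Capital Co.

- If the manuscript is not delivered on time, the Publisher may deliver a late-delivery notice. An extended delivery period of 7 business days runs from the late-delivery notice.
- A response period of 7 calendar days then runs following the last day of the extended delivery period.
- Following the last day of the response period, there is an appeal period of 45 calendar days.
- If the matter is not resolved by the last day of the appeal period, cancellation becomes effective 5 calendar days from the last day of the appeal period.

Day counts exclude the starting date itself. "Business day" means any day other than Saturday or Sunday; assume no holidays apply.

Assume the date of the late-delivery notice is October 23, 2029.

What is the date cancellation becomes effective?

From Tuesday, October 23, 2029, 7 business days (Oct 24, Oct 25, Oct 26, Oct 29, Oct 30, Oct 31, Nov 1, skipping weekends) brings us to Thursday, November 1, 2029, which is the last day of the extended delivery period.
The last day of the response period: 7 calendar days after November 1, 2029 is November 8, 2029.
Adding 45 calendar days to November 8, 2029 gives December 23, 2029, which is the last day of the appeal period.
The date cancellation becomes effective: 5 calendar days after December 23, 2029 is December 28, 2029.

December 28, 2029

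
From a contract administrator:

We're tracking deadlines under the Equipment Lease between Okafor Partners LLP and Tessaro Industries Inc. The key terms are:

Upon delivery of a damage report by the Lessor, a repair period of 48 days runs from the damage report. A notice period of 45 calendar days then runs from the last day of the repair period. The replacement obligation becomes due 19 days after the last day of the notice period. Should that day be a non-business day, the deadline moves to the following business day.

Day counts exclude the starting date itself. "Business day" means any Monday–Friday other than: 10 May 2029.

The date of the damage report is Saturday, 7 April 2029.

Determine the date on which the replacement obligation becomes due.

Adding 48 calendar days to 7 April 2029 gives 25 May 2029, which is the last day of the repair period.
Adding 45 calendar days to 25 May 2029 gives 9 July 2029, which is the last day of the notice period.
The date on which the replacement obligation becomes due: 19 calendar days after 9 July 2029 is 28 July 2029. That falls on a Saturday, so it rolls to the next business day, Monday, 30 July 2029.

30 July 2029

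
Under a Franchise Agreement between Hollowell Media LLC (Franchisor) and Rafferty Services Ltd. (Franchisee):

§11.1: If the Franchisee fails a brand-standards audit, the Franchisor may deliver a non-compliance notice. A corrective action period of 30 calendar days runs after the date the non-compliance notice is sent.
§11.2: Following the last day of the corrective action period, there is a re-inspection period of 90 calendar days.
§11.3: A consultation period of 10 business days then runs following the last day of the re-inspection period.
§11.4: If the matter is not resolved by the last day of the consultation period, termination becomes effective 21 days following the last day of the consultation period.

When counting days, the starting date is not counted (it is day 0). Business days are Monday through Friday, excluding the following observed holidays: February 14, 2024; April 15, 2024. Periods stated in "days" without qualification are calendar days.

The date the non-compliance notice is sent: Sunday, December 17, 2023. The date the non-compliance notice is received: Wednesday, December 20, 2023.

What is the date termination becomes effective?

May 20, 2024

Adding 30 calendar days to December 17, 2023 gives January 16, 2024, which is the last day of the corrective action period.
The last day of the re-inspection period: 90 calendar days after January 16, 2024 is April 15, 2024.
The last day of the consultation period: counting 10 business days from Monday, April 15, 2024 (Apr 16, Apr 17, Apr 18, Apr 19, Apr 22, Apr 23, Apr 24, Apr 25, Apr 26, Apr 29, skipping weekends) reaches Monday, April 29, 2024.
The date termination becomes effective: 21 calendar days after April 29, 2024 is May 20, 2024.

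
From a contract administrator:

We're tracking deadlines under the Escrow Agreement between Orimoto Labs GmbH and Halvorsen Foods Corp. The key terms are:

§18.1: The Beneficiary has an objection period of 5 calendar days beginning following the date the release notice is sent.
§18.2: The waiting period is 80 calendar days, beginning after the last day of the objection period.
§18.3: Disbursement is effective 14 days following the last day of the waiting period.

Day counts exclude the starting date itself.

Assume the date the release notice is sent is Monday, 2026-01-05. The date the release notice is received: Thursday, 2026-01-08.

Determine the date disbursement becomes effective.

2026-04-14

The last day of the objection period: 2026-01-05 + 5 days = 2026-01-10.
Adding 80 calendar days to 2026-01-10 gives 2026-03-31, which is the last day of the waiting period.
The date disbursement becomes effective: 2026-03-31 + 14 days = 2026-04-14.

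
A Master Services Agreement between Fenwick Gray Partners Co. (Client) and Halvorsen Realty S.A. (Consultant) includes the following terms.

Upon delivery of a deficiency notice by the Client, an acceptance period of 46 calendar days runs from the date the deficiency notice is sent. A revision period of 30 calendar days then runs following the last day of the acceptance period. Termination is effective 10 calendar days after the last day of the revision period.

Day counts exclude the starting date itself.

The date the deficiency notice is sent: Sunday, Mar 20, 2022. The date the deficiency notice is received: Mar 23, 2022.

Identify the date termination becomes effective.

The last day of the acceptance period: 46 calendar days after Mar 20, 2022 is May 5, 2022.
Adding 30 calendar days to May 5, 2022 gives Jun 4, 2022, which is the last day of the revision period.
The date termination becomes effective: Jun 4, 2022 + 10 days = Jun 14, 2022.

Jun 14, 2022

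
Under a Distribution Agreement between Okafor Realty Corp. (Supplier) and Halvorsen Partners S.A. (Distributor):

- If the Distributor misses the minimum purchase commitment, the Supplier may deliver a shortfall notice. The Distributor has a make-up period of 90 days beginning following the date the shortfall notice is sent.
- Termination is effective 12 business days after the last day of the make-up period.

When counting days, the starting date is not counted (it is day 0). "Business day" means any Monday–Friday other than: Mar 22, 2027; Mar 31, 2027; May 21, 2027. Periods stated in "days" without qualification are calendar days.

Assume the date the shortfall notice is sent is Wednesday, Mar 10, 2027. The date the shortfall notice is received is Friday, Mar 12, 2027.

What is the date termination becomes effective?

Jun 24, 2027

The last day of the make-up period: 90 calendar days after Mar 10, 2027 is Jun 8, 2027.
The date termination becomes effective: counting 12 business days from Tuesday, Jun 8, 2027 (Jun 9, Jun 10, Jun 11, Jun 14, …, Jun 22, Jun 23, Jun 24, skipping weekends) reaches Thursday, Jun 24, 2027.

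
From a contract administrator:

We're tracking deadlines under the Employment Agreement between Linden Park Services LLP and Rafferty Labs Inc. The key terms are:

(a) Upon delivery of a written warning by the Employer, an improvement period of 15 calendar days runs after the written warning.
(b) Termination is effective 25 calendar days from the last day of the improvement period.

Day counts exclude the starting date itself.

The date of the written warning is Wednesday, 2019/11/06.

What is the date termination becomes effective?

Adding 15 calendar days to 2019/11/06 gives 2019/11/21, which is the last day of the improvement period.
The date termination becomes effective: 2019/11/21 + 25 days = 2019/12/16.

2019/12/16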